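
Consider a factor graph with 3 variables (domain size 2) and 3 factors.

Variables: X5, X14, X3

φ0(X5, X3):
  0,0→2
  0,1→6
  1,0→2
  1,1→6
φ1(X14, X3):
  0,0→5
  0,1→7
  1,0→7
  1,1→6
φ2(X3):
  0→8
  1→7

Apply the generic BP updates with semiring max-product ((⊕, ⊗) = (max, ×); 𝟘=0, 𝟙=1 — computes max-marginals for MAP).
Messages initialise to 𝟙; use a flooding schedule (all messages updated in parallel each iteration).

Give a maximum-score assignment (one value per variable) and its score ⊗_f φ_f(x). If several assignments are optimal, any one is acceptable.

assignment: (X5=0, X14=0, X3=1); score = 294

init: all messages = 𝟙 over 2 values
r1 m[φ0→X5] = [6, 6]
r1 m[φ0→X3] = [2, 6]
r1 m[φ1→X14] = [7, 7]
r1 m[φ1→X3] = [7, 7]
r1 m[φ2→X3] = [8, 7]
r1 m[X5→φ0] = [1, 1]
r1 m[X14→φ1] = [1, 1]
r1 m[X3→φ0] = [1, 1]
r1 m[X3→φ1] = [1, 1]
r1 m[X3→φ2] = [1, 1]
r2 m[φ0→X5] = [6, 6]
r2 m[φ0→X3] = [2, 6]
r2 m[φ1→X14] = [7, 7]
r2 m[φ1→X3] = [7, 7]
r2 m[φ2→X3] = [8, 7]
r2 m[X5→φ0] = [1, 1]
r2 m[X14→φ1] = [1, 1]
r2 m[X3→φ0] = [56, 49]
r2 m[X3→φ1] = [16, 42]
r2 m[X3→φ2] = [14, 42]
r3 m[φ0→X5] = [294, 294]
r3 m[φ0→X3] = [2, 6]
r3 m[φ1→X14] = [294, 252]
r3 m[φ1→X3] = [7, 7]
r3 m[φ2→X3] = [8, 7]
r3 m[X5→φ0] = [1, 1]
r3 m[X14→φ1] = [1, 1]
r3 m[X3→φ0] = [56, 49]
r3 m[X3→φ1] = [16, 42]
r3 m[X3→φ2] = [14, 42]
r4 m[φ0→X5] = [294, 294]
r4 m[φ0→X3] = [2, 6]
r4 m[φ1→X14] = [294, 252]
r4 m[φ1→X3] = [7, 7]
r4 m[φ2→X3] = [8, 7]
r4 m[X5→φ0] = [1, 1]
r4 m[X14→φ1] = [1, 1]
r4 m[X3→φ0] = [56, 49]
r4 m[X3→φ1] = [16, 42]
r4 m[X3→φ2] = [14, 42]
fixed point reached at round 4
traceback from X5: (X5=0, X14=0, X3=1), score=294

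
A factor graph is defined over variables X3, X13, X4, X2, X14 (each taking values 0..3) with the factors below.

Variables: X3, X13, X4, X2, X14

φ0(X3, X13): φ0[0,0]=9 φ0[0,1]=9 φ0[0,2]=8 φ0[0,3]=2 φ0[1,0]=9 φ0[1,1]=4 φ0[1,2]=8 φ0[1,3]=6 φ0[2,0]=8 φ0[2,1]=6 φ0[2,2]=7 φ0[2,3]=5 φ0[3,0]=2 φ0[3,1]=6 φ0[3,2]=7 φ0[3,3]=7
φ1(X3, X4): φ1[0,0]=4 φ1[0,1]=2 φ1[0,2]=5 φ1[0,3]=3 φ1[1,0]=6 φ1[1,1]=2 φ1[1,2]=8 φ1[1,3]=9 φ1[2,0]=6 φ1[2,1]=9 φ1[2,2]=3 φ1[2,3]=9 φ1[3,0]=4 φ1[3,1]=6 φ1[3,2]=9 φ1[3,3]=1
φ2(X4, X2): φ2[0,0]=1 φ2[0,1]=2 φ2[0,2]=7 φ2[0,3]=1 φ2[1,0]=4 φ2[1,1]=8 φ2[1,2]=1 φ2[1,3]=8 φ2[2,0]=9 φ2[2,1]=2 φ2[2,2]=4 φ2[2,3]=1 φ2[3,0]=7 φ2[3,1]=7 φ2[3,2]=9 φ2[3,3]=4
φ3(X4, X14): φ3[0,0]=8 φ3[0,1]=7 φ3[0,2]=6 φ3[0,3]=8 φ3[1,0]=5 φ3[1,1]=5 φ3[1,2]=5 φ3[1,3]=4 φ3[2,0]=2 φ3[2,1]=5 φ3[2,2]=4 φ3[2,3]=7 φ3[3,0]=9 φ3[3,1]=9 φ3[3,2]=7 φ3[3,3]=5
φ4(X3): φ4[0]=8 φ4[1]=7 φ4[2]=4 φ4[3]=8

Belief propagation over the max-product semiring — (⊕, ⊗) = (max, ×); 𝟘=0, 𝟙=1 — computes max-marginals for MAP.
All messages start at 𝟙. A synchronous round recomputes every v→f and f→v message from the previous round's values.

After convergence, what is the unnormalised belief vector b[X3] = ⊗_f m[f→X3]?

init: all messages = 𝟙 over 4 values
r1 m[φ0→X3] = [9, 9, 8, 7]
r1 m[φ0→X13] = [9, 9, 8, 7]
r1 m[φ1→X3] = [5, 9, 9, 9]
r1 m[φ1→X4] = [6, 9, 9, 9]
r1 m[φ2→X4] = [7, 8, 9, 9]
r1 m[φ2→X2] = [9, 8, 9, 8]
r1 m[φ3→X4] = [8, 5, 7, 9]
r1 m[φ3→X14] = [9, 9, 7, 8]
r1 m[φ4→X3] = [8, 7, 4, 8]
r1 m[X3→φ0] = [1, 1, 1, 1]
r1 m[X3→φ1] = [1, 1, 1, 1]
r1 m[X3→φ4] = [1, 1, 1, 1]
r1 m[X13→φ0] = [1, 1, 1, 1]
r1 m[X4→φ1] = [1, 1, 1, 1]
r1 m[X4→φ2] = [1, 1, 1, 1]
r1 m[X4→φ3] = [1, 1, 1, 1]
r1 m[X2→φ2] = [1, 1, 1, 1]
r1 m[X14→φ3] = [1, 1, 1, 1]
r2 m[φ0→X3] = [9, 9, 8, 7]
r2 m[φ0→X13] = [9, 9, 8, 7]
r2 m[φ1→X3] = [5, 9, 9, 9]
r2 m[φ1→X4] = [6, 9, 9, 9]
r2 m[φ2→X4] = [7, 8, 9, 9]
r2 m[φ2→X2] = [9, 8, 9, 8]
r2 m[φ3→X4] = [8, 5, 7, 9]
r2 m[φ3→X14] = [9, 9, 7, 8]
r2 m[φ4→X3] = [8, 7, 4, 8]
r2 m[X3→φ0] = [40, 63, 36, 72]
r2 m[X3→φ1] = [72, 63, 32, 56]
r2 m[X3→φ4] = [45, 81, 72, 63]
r2 m[X13→φ0] = [1, 1, 1, 1]
r2 m[X4→φ1] = [56, 40, 63, 81]
r2 m[X4→φ2] = [48, 45, 63, 81]
r2 m[X4→φ3] = [42, 72, 81, 81]
r2 m[X2→φ2] = [1, 1, 1, 1]
r2 m[X14→φ3] = [1, 1, 1, 1]
r3 m[φ0→X3] = [9, 9, 8, 7]
r3 m[φ0→X13] = [567, 432, 504, 504]
r3 m[φ1→X3] = [315, 729, 729, 567]
r3 m[φ1→X4] = [378, 336, 504, 567]
r3 m[φ2→X4] = [7, 8, 9, 9]
r3 m[φ2→X2] = [567, 567, 729, 360]
r3 m[φ3→X4] = [8, 5, 7, 9]
r3 m[φ3→X14] = [729, 729, 567, 567]
r3 m[φ4→X3] = [8, 7, 4, 8]
r3 m[X3→φ0] = [40, 63, 36, 72]
r3 m[X3→φ1] = [72, 63, 32, 56]
r3 m[X3→φ4] = [45, 81, 72, 63]
r3 m[X13→φ0] = [1, 1, 1, 1]
r3 m[X4→φ1] = [56, 40, 63, 81]
r3 m[X4→φ2] = [48, 45, 63, 81]
r3 m[X4→φ3] = [42, 72, 81, 81]
r3 m[X2→φ2] = [1, 1, 1, 1]
r3 m[X14→φ3] = [1, 1, 1, 1]
r4 m[φ0→X3] = [9, 9, 8, 7]
r4 m[φ0→X13] = [567, 432, 504, 504]
r4 m[φ1→X3] = [315, 729, 729, 567]
r4 m[φ1→X4] = [378, 336, 504, 567]
r4 m[φ2→X4] = [7, 8, 9, 9]
r4 m[φ2→X2] = [567, 567, 729, 360]
r4 m[φ3→X4] = [8, 5, 7, 9]
r4 m[φ3→X14] = [729, 729, 567, 567]
r4 m[φ4→X3] = [8, 7, 4, 8]
r4 m[X3→φ0] = [2520, 5103, 2916, 4536]
r4 m[X3→φ1] = [72, 63, 32, 56]
r4 m[X3→φ4] = [2835, 6561, 5832, 3969]
r4 m[X13→φ0] = [1, 1, 1, 1]
r4 m[X4→φ1] = [56, 40, 63, 81]
r4 m[X4→φ2] = [3024, 1680, 3528, 5103]
r4 m[X4→φ3] = [2646, 2688, 4536, 5103]
r4 m[X2→φ2] = [1, 1, 1, 1]
r4 m[X14→φ3] = [1, 1, 1, 1]
r5 m[φ0→X3] = [9, 9, 8, 7]
r5 m[φ0→X13] = [45927, 27216, 40824, 31752]
r5 m[φ1→X3] = [315, 729, 729, 567]
r5 m[φ1→X4] = [378, 336, 504, 567]
r5 m[φ2→X4] = [7, 8, 9, 9]
r5 m[φ2→X2] = [35721, 35721, 45927, 20412]
r5 m[φ3→X4] = [8, 5, 7, 9]
r5 m[φ3→X14] = [45927, 45927, 35721, 31752]
r5 m[φ4→X3] = [8, 7, 4, 8]
r5 m[X3→φ0] = [2520, 5103, 2916, 4536]
r5 m[X3→φ1] = [72, 63, 32, 56]
r5 m[X3→φ4] = [2835, 6561, 5832, 3969]
r5 m[X13→φ0] = [1, 1, 1, 1]
r5 m[X4→φ1] = [56, 40, 63, 81]
r5 m[X4→φ2] = [3024, 1680, 3528, 5103]
r5 m[X4→φ3] = [2646, 2688, 4536, 5103]
r5 m[X2→φ2] = [1, 1, 1, 1]
r5 m[X14→φ3] = [1, 1, 1, 1]
r6 m[φ0→X3] = [9, 9, 8, 7]
r6 m[φ0→X13] = [45927, 27216, 40824, 31752]
r6 m[φ1→X3] = [315, 729, 729, 567]
r6 m[φ1→X4] = [378, 336, 504, 567]
r6 m[φ2→X4] = [7, 8, 9, 9]
r6 m[φ2→X2] = [35721, 35721, 45927, 20412]
r6 m[φ3→X4] = [8, 5, 7, 9]
r6 m[φ3→X14] = [45927, 45927, 35721, 31752]
r6 m[φ4→X3] = [8, 7, 4, 8]
r6 m[X3→φ0] = [2520, 5103, 2916, 4536]
r6 m[X3→φ1] = [72, 63, 32, 56]
r6 m[X3→φ4] = [2835, 6561, 5832, 3969]
r6 m[X13→φ0] = [1, 1, 1, 1]
r6 m[X4→φ1] = [56, 40, 63, 81]
r6 m[X4→φ2] = [3024, 1680, 3528, 5103]
r6 m[X4→φ3] = [2646, 2688, 4536, 5103]
r6 m[X2→φ2] = [1, 1, 1, 1]
r6 m[X14→φ3] = [1, 1, 1, 1]
fixed point reached at round 6
b[X3] = ⊗ incoming = [22680, 45927, 23328, 31752]

b[X3] = [22680, 45927, 23328, 31752]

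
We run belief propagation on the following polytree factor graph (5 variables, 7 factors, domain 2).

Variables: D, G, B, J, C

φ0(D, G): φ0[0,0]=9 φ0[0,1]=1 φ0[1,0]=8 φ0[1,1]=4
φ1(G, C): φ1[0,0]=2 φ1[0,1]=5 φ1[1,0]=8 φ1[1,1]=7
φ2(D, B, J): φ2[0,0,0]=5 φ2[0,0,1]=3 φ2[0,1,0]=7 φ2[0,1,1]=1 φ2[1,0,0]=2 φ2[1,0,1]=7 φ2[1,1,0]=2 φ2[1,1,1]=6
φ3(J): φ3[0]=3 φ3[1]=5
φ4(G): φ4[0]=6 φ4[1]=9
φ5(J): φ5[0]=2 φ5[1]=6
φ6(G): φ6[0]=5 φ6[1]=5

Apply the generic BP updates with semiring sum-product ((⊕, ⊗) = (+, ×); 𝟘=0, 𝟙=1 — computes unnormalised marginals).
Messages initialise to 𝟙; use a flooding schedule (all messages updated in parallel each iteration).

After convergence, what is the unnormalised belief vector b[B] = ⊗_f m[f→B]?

init: all messages = 𝟙 over 2 values
r1 m[φ0→D] = [10, 12]
r1 m[φ0→G] = [17, 5]
r1 m[φ1→G] = [7, 15]
r1 m[φ1→C] = [10, 12]
r1 m[φ2→D] = [16, 17]
r1 m[φ2→B] = [17, 16]
r1 m[φ2→J] = [16, 17]
r1 m[φ3→J] = [3, 5]
r1 m[φ4→G] = [6, 9]
r1 m[φ5→J] = [2, 6]
r1 m[φ6→G] = [5, 5]
r1 m[D→φ0] = [1, 1]
r1 m[D→φ2] = [1, 1]
r1 m[G→φ0] = [1, 1]
r1 m[G→φ1] = [1, 1]
r1 m[G→φ4] = [1, 1]
r1 m[G→φ6] = [1, 1]
r1 m[B→φ2] = [1, 1]
r1 m[J→φ2] = [1, 1]
r1 m[J→φ3] = [1, 1]
r1 m[J→φ5] = [1, 1]
r1 m[C→φ1] = [1, 1]
r2 m[φ0→D] = [10, 12]
r2 m[φ0→G] = [17, 5]
r2 m[φ1→G] = [7, 15]
r2 m[φ1→C] = [10, 12]
r2 m[φ2→D] = [16, 17]
r2 m[φ2→B] = [17, 16]
r2 m[φ2→J] = [16, 17]
r2 m[φ3→J] = [3, 5]
r2 m[φ4→G] = [6, 9]
r2 m[φ5→J] = [2, 6]
r2 m[φ6→G] = [5, 5]
r2 m[D→φ0] = [16, 17]
r2 m[D→φ2] = [10, 12]
r2 m[G→φ0] = [210, 675]
r2 m[G→φ1] = [510, 225]
r2 m[G→φ4] = [595, 375]
r2 m[G→φ6] = [714, 675]
r2 m[B→φ2] = [1, 1]
r2 m[J→φ2] = [6, 30]
r2 m[J→φ3] = [32, 102]
r2 m[J→φ5] = [48, 85]
r2 m[C→φ1] = [1, 1]
r3 m[φ0→D] = [2565, 4380]
r3 m[φ0→G] = [280, 84]
r3 m[φ1→G] = [7, 15]
r3 m[φ1→C] = [2820, 4125]
r3 m[φ2→D] = [192, 414]
r3 m[φ2→B] = [3864, 3024]
r3 m[φ2→J] = [168, 196]
r3 m[φ3→J] = [3, 5]
r3 m[φ4→G] = [6, 9]
r3 m[φ5→J] = [2, 6]
r3 m[φ6→G] = [5, 5]
r3 m[D→φ0] = [16, 17]
r3 m[D→φ2] = [10, 12]
r3 m[G→φ0] = [210, 675]
r3 m[G→φ1] = [510, 225]
r3 m[G→φ4] = [595, 375]
r3 m[G→φ6] = [714, 675]
r3 m[B→φ2] = [1, 1]
r3 m[J→φ2] = [6, 30]
r3 m[J→φ3] = [32, 102]
r3 m[J→φ5] = [48, 85]
r3 m[C→φ1] = [1, 1]
r4 m[φ0→D] = [2565, 4380]
r4 m[φ0→G] = [280, 84]
r4 m[φ1→G] = [7, 15]
r4 m[φ1→C] = [2820, 4125]
r4 m[φ2→D] = [192, 414]
r4 m[φ2→B] = [3864, 3024]
r4 m[φ2→J] = [168, 196]
r4 m[φ3→J] = [3, 5]
r4 m[φ4→G] = [6, 9]
r4 m[φ5→J] = [2, 6]
r4 m[φ6→G] = [5, 5]
r4 m[D→φ0] = [192, 414]
r4 m[D→φ2] = [2565, 4380]
r4 m[G→φ0] = [210, 675]
r4 m[G→φ1] = [8400, 3780]
r4 m[G→φ4] = [9800, 6300]
r4 m[G→φ6] = [11760, 11340]
r4 m[B→φ2] = [1, 1]
r4 m[J→φ2] = [6, 30]
r4 m[J→φ3] = [336, 1176]
r4 m[J→φ5] = [504, 980]
r4 m[C→φ1] = [1, 1]
r5 m[φ0→D] = [2565, 4380]
r5 m[φ0→G] = [5040, 1848]
r5 m[φ1→G] = [7, 15]
r5 m[φ1→C] = [47040, 68460]
r5 m[φ2→D] = [192, 414]
r5 m[φ2→B] = [1280160, 1025640]
r5 m[φ2→J] = [48300, 67200]
r5 m[φ3→J] = [3, 5]
r5 m[φ4→G] = [6, 9]
r5 m[φ5→J] = [2, 6]
r5 m[φ6→G] = [5, 5]
r5 m[D→φ0] = [192, 414]
r5 m[D→φ2] = [2565, 4380]
r5 m[G→φ0] = [210, 675]
r5 m[G→φ1] = [8400, 3780]
r5 m[G→φ4] = [9800, 6300]
r5 m[G→φ6] = [11760, 11340]
r5 m[B→φ2] = [1, 1]
r5 m[J→φ2] = [6, 30]
r5 m[J→φ3] = [336, 1176]
r5 m[J→φ5] = [504, 980]
r5 m[C→φ1] = [1, 1]
r6 m[φ0→D] = [2565, 4380]
r6 m[φ0→G] = [5040, 1848]
r6 m[φ1→G] = [7, 15]
r6 m[φ1→C] = [47040, 68460]
r6 m[φ2→D] = [192, 414]
r6 m[φ2→B] = [1280160, 1025640]
r6 m[φ2→J] = [48300, 67200]
r6 m[φ3→J] = [3, 5]
r6 m[φ4→G] = [6, 9]
r6 m[φ5→J] = [2, 6]
r6 m[φ6→G] = [5, 5]
r6 m[D→φ0] = [192, 414]
r6 m[D→φ2] = [2565, 4380]
r6 m[G→φ0] = [210, 675]
r6 m[G→φ1] = [151200, 83160]
r6 m[G→φ4] = [176400, 138600]
r6 m[G→φ6] = [211680, 249480]
r6 m[B→φ2] = [1, 1]
r6 m[J→φ2] = [6, 30]
r6 m[J→φ3] = [96600, 403200]
r6 m[J→φ5] = [144900, 336000]
r6 m[C→φ1] = [1, 1]
r7 m[φ0→D] = [2565, 4380]
r7 m[φ0→G] = [5040, 1848]
r7 m[φ1→G] = [7, 15]
r7 m[φ1→C] = [967680, 1338120]
r7 m[φ2→D] = [192, 414]
r7 m[φ2→B] = [1280160, 1025640]
r7 m[φ2→J] = [48300, 67200]
r7 m[φ3→J] = [3, 5]
r7 m[φ4→G] = [6, 9]
r7 m[φ5→J] = [2, 6]
r7 m[φ6→G] = [5, 5]
r7 m[D→φ0] = [192, 414]
r7 m[D→φ2] = [2565, 4380]
r7 m[G→φ0] = [210, 675]
r7 m[G→φ1] = [151200, 83160]
r7 m[G→φ4] = [176400, 138600]
r7 m[G→φ6] = [211680, 249480]
r7 m[B→φ2] = [1, 1]
r7 m[J→φ2] = [6, 30]
r7 m[J→φ3] = [96600, 403200]
r7 m[J→φ5] = [144900, 336000]
r7 m[C→φ1] = [1, 1]
r8 m[φ0→D] = [2565, 4380]
r8 m[φ0→G] = [5040, 1848]
r8 m[φ1→G] = [7, 15]
r8 m[φ1→C] = [967680, 1338120]
r8 m[φ2→D] = [192, 414]
r8 m[φ2→B] = [1280160, 1025640]
r8 m[φ2→J] = [48300, 67200]
r8 m[φ3→J] = [3, 5]
r8 m[φ4→G] = [6, 9]
r8 m[φ5→J] = [2, 6]
r8 m[φ6→G] = [5, 5]
r8 m[D→φ0] = [192, 414]
r8 m[D→φ2] = [2565, 4380]
r8 m[G→φ0] = [210, 675]
r8 m[G→φ1] = [151200, 83160]
r8 m[G→φ4] = [176400, 138600]
r8 m[G→φ6] = [211680, 249480]
r8 m[B→φ2] = [1, 1]
r8 m[J→φ2] = [6, 30]
r8 m[J→φ3] = [96600, 403200]
r8 m[J→φ5] = [144900, 336000]
r8 m[C→φ1] = [1, 1]
fixed point reached at round 8
b[B] = ⊗ incoming = [1280160, 1025640]

b[B] = [1280160, 1025640]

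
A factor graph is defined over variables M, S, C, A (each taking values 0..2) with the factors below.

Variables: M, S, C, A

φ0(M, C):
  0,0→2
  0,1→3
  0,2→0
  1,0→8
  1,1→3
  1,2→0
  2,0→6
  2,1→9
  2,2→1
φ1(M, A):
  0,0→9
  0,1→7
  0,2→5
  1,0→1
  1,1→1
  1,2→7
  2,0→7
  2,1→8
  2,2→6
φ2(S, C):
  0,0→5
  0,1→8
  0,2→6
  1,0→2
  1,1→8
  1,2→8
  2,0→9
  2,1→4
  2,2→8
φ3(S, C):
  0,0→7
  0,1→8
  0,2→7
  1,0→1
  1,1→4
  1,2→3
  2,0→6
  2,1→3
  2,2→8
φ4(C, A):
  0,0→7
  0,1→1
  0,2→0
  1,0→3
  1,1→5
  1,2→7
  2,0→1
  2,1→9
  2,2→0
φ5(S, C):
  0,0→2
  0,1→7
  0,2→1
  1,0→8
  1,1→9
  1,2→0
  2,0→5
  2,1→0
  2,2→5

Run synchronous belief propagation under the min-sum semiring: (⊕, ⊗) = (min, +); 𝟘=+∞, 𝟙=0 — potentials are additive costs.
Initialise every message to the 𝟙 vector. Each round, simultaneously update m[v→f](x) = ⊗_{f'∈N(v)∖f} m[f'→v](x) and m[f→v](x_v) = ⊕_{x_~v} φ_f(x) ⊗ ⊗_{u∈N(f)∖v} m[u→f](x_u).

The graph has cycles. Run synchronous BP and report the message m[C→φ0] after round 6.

init: all messages = 𝟙 over 3 values
r1 m[φ0→M] = [0, 0, 1]
r1 m[φ0→C] = [2, 3, 0]
r1 m[φ1→M] = [5, 1, 6]
r1 m[φ1→A] = [1, 1, 5]
r1 m[φ2→S] = [5, 2, 4]
r1 m[φ2→C] = [2, 4, 6]
r1 m[φ3→S] = [7, 1, 3]
r1 m[φ3→C] = [1, 3, 3]
r1 m[φ4→C] = [0, 3, 0]
r1 m[φ4→A] = [1, 1, 0]
r1 m[φ5→S] = [1, 0, 0]
r1 m[φ5→C] = [2, 0, 0]
r1 m[M→φ0] = [0, 0, 0]
r1 m[M→φ1] = [0, 0, 0]
r1 m[S→φ2] = [0, 0, 0]
r1 m[S→φ3] = [0, 0, 0]
r1 m[S→φ5] = [0, 0, 0]
r1 m[C→φ0] = [0, 0, 0]
r1 m[C→φ2] = [0, 0, 0]
r1 m[C→φ3] = [0, 0, 0]
r1 m[C→φ4] = [0, 0, 0]
r1 m[C→φ5] = [0, 0, 0]
r1 m[A→φ1] = [0, 0, 0]
r1 m[A→φ4] = [0, 0, 0]
r2 m[φ0→M] = [0, 0, 1]
r2 m[φ0→C] = [2, 3, 0]
r2 m[φ1→M] = [5, 1, 6]
r2 m[φ1→A] = [1, 1, 5]
r2 m[φ2→S] = [5, 2, 4]
r2 m[φ2→C] = [2, 4, 6]
r2 m[φ3→S] = [7, 1, 3]
r2 m[φ3→C] = [1, 3, 3]
r2 m[φ4→C] = [0, 3, 0]
r2 m[φ4→A] = [1, 1, 0]
r2 m[φ5→S] = [1, 0, 0]
r2 m[φ5→C] = [2, 0, 0]
r2 m[M→φ0] = [5, 1, 6]
r2 m[M→φ1] = [0, 0, 1]
r2 m[S→φ2] = [8, 1, 3]
r2 m[S→φ3] = [6, 2, 4]
r2 m[S→φ5] = [12, 3, 7]
r2 m[C→φ0] = [5, 10, 9]
r2 m[C→φ2] = [5, 9, 3]
r2 m[C→φ3] = [6, 10, 6]
r2 m[C→φ4] = [7, 10, 9]
r2 m[C→φ5] = [5, 13, 9]
r2 m[A→φ1] = [1, 1, 0]
r2 m[A→φ4] = [1, 1, 5]
r3 m[φ0→M] = [7, 9, 10]
r3 m[φ0→C] = [7, 4, 1]
r3 m[φ1→M] = [5, 2, 6]
r3 m[φ1→A] = [1, 1, 5]
r3 m[φ2→S] = [9, 7, 11]
r3 m[φ2→C] = [3, 7, 9]
r3 m[φ3→S] = [13, 7, 12]
r3 m[φ3→C] = [3, 6, 5]
r3 m[φ4→C] = [2, 4, 2]
r3 m[φ4→A] = [10, 8, 7]
r3 m[φ5→S] = [7, 9, 10]
r3 m[φ5→C] = [11, 7, 3]
r3 m[M→φ0] = [5, 1, 6]
r3 m[M→φ1] = [0, 0, 1]
r3 m[S→φ2] = [8, 1, 3]
r3 m[S→φ3] = [6, 2, 4]
r3 m[S→φ5] = [12, 3, 7]
r3 m[C→φ0] = [5, 10, 9]
r3 m[C→φ2] = [5, 9, 3]
r3 m[C→φ3] = [6, 10, 6]
r3 m[C→φ4] = [7, 10, 9]
r3 m[C→φ5] = [5, 13, 9]
r3 m[A→φ1] = [1, 1, 0]
r3 m[A→φ4] = [1, 1, 5]
r4 m[φ0→M] = [7, 9, 10]
r4 m[φ0→C] = [7, 4, 1]
r4 m[φ1→M] = [5, 2, 6]
r4 m[φ1→A] = [1, 1, 5]
r4 m[φ2→S] = [9, 7, 11]
r4 m[φ2→C] = [3, 7, 9]
r4 m[φ3→S] = [13, 7, 12]
r4 m[φ3→C] = [3, 6, 5]
r4 m[φ4→C] = [2, 4, 2]
r4 m[φ4→A] = [10, 8, 7]
r4 m[φ5→S] = [7, 9, 10]
r4 m[φ5→C] = [11, 7, 3]
r4 m[M→φ0] = [5, 2, 6]
r4 m[M→φ1] = [7, 9, 10]
r4 m[S→φ2] = [20, 16, 22]
r4 m[S→φ3] = [16, 16, 21]
r4 m[S→φ5] = [22, 14, 23]
r4 m[C→φ0] = [19, 24, 19]
r4 m[C→φ2] = [23, 21, 11]
r4 m[C→φ3] = [23, 22, 15]
r4 m[C→φ4] = [24, 24, 18]
r4 m[C→φ5] = [15, 21, 17]
r4 m[A→φ1] = [10, 8, 7]
r4 m[A→φ4] = [1, 1, 5]
r5 m[φ0→M] = [19, 19, 20]
r5 m[φ0→C] = [7, 5, 2]
r5 m[φ1→M] = [12, 9, 13]
r5 m[φ1→A] = [10, 10, 12]
r5 m[φ2→S] = [17, 19, 19]
r5 m[φ2→C] = [18, 24, 24]
r5 m[φ3→S] = [22, 18, 23]
r5 m[φ3→C] = [17, 20, 19]
r5 m[φ4→C] = [2, 4, 2]
r5 m[φ4→A] = [19, 25, 18]
r5 m[φ5→S] = [17, 17, 20]
r5 m[φ5→C] = [22, 23, 14]
r5 m[M→φ0] = [5, 2, 6]
r5 m[M→φ1] = [7, 9, 10]
r5 m[S→φ2] = [20, 16, 22]
r5 m[S→φ3] = [16, 16, 21]
r5 m[S→φ5] = [22, 14, 23]
r5 m[C→φ0] = [19, 24, 19]
r5 m[C→φ2] = [23, 21, 11]
r5 m[C→φ3] = [23, 22, 15]
r5 m[C→φ4] = [24, 24, 18]
r5 m[C→φ5] = [15, 21, 17]
r5 m[A→φ1] = [10, 8, 7]
r5 m[A→φ4] = [1, 1, 5]
r6 m[φ0→M] = [19, 19, 20]
r6 m[φ0→C] = [7, 5, 2]
r6 m[φ1→M] = [12, 9, 13]
r6 m[φ1→A] = [10, 10, 12]
r6 m[φ2→S] = [17, 19, 19]
r6 m[φ2→C] = [18, 24, 24]
r6 m[φ3→S] = [22, 18, 23]
r6 m[φ3→C] = [17, 20, 19]
r6 m[φ4→C] = [2, 4, 2]
r6 m[φ4→A] = [19, 25, 18]
r6 m[φ5→S] = [17, 17, 20]
r6 m[φ5→C] = [22, 23, 14]
r6 m[M→φ0] = [12, 9, 13]
r6 m[M→φ1] = [19, 19, 20]
r6 m[S→φ2] = [39, 35, 43]
r6 m[S→φ3] = [34, 36, 39]
r6 m[S→φ5] = [39, 37, 42]
r6 m[C→φ0] = [59, 71, 59]
r6 m[C→φ2] = [48, 52, 37]
r6 m[C→φ3] = [49, 56, 42]
r6 m[C→φ4] = [64, 72, 59]
r6 m[C→φ5] = [44, 53, 47]
r6 m[A→φ1] = [19, 25, 18]
r6 m[A→φ4] = [10, 10, 12]

message @ round 6 = [59, 71, 59]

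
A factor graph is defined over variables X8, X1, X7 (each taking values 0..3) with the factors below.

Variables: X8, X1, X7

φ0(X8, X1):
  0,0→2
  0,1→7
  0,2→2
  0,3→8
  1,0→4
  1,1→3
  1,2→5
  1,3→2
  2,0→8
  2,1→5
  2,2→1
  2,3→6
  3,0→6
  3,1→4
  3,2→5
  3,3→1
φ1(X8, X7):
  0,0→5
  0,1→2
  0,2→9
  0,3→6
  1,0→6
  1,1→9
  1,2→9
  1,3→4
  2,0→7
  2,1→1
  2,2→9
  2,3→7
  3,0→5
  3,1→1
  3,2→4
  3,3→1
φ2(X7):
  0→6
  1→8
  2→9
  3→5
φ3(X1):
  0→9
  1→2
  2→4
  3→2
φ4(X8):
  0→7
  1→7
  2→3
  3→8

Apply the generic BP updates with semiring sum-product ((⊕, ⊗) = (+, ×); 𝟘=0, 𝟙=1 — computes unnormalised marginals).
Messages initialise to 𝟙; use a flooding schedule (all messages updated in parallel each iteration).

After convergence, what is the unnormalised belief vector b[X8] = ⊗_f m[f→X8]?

init: all messages = 𝟙 over 4 values
r1 m[φ0→X8] = [19, 14, 20, 16]
r1 m[φ0→X1] = [20, 19, 13, 17]
r1 m[φ1→X8] = [22, 28, 24, 11]
r1 m[φ1→X7] = [23, 13, 31, 18]
r1 m[φ2→X7] = [6, 8, 9, 5]
r1 m[φ3→X1] = [9, 2, 4, 2]
r1 m[φ4→X8] = [7, 7, 3, 8]
r1 m[X8→φ0] = [1, 1, 1, 1]
r1 m[X8→φ1] = [1, 1, 1, 1]
r1 m[X8→φ4] = [1, 1, 1, 1]
r1 m[X1→φ0] = [1, 1, 1, 1]
r1 m[X1→φ3] = [1, 1, 1, 1]
r1 m[X7→φ1] = [1, 1, 1, 1]
r1 m[X7→φ2] = [1, 1, 1, 1]
r2 m[φ0→X8] = [19, 14, 20, 16]
r2 m[φ0→X1] = [20, 19, 13, 17]
r2 m[φ1→X8] = [22, 28, 24, 11]
r2 m[φ1→X7] = [23, 13, 31, 18]
r2 m[φ2→X7] = [6, 8, 9, 5]
r2 m[φ3→X1] = [9, 2, 4, 2]
r2 m[φ4→X8] = [7, 7, 3, 8]
r2 m[X8→φ0] = [154, 196, 72, 88]
r2 m[X8→φ1] = [133, 98, 60, 128]
r2 m[X8→φ4] = [418, 392, 480, 176]
r2 m[X1→φ0] = [9, 2, 4, 2]
r2 m[X1→φ3] = [20, 19, 13, 17]
r2 m[X7→φ1] = [6, 8, 9, 5]
r2 m[X7→φ2] = [23, 13, 31, 18]
r3 m[φ0→X8] = [56, 66, 98, 84]
r3 m[φ0→X1] = [2196, 2378, 1800, 2144]
r3 m[φ1→X8] = [157, 209, 166, 79]
r3 m[φ1→X7] = [2313, 1336, 3131, 1738]
r3 m[φ2→X7] = [6, 8, 9, 5]
r3 m[φ3→X1] = [9, 2, 4, 2]
r3 m[φ4→X8] = [7, 7, 3, 8]
r3 m[X8→φ0] = [154, 196, 72, 88]
r3 m[X8→φ1] = [133, 98, 60, 128]
r3 m[X8→φ4] = [418, 392, 480, 176]
r3 m[X1→φ0] = [9, 2, 4, 2]
r3 m[X1→φ3] = [20, 19, 13, 17]
r3 m[X7→φ1] = [6, 8, 9, 5]
r3 m[X7→φ2] = [23, 13, 31, 18]
r4 m[φ0→X8] = [56, 66, 98, 84]
r4 m[φ0→X1] = [2196, 2378, 1800, 2144]
r4 m[φ1→X8] = [157, 209, 166, 79]
r4 m[φ1→X7] = [2313, 1336, 3131, 1738]
r4 m[φ2→X7] = [6, 8, 9, 5]
r4 m[φ3→X1] = [9, 2, 4, 2]
r4 m[φ4→X8] = [7, 7, 3, 8]
r4 m[X8→φ0] = [1099, 1463, 498, 632]
r4 m[X8→φ1] = [392, 462, 294, 672]
r4 m[X8→φ4] = [8792, 13794, 16268, 6636]
r4 m[X1→φ0] = [9, 2, 4, 2]
r4 m[X1→φ3] = [2196, 2378, 1800, 2144]
r4 m[X7→φ1] = [6, 8, 9, 5]
r4 m[X7→φ2] = [2313, 1336, 3131, 1738]
r5 m[φ0→X8] = [56, 66, 98, 84]
r5 m[φ0→X1] = [15826, 17100, 13171, 15338]
r5 m[φ1→X8] = [157, 209, 166, 79]
r5 m[φ1→X7] = [10150, 5908, 13020, 6930]
r5 m[φ2→X7] = [6, 8, 9, 5]
r5 m[φ3→X1] = [9, 2, 4, 2]
r5 m[φ4→X8] = [7, 7, 3, 8]
r5 m[X8→φ0] = [1099, 1463, 498, 632]
r5 m[X8→φ1] = [392, 462, 294, 672]
r5 m[X8→φ4] = [8792, 13794, 16268, 6636]
r5 m[X1→φ0] = [9, 2, 4, 2]
r5 m[X1→φ3] = [2196, 2378, 1800, 2144]
r5 m[X7→φ1] = [6, 8, 9, 5]
r5 m[X7→φ2] = [2313, 1336, 3131, 1738]
r6 m[φ0→X8] = [56, 66, 98, 84]
r6 m[φ0→X1] = [15826, 17100, 13171, 15338]
r6 m[φ1→X8] = [157, 209, 166, 79]
r6 m[φ1→X7] = [10150, 5908, 13020, 6930]
r6 m[φ2→X7] = [6, 8, 9, 5]
r6 m[φ3→X1] = [9, 2, 4, 2]
r6 m[φ4→X8] = [7, 7, 3, 8]
r6 m[X8→φ0] = [1099, 1463, 498, 632]
r6 m[X8→φ1] = [392, 462, 294, 672]
r6 m[X8→φ4] = [8792, 13794, 16268, 6636]
r6 m[X1→φ0] = [9, 2, 4, 2]
r6 m[X1→φ3] = [15826, 17100, 13171, 15338]
r6 m[X7→φ1] = [6, 8, 9, 5]
r6 m[X7→φ2] = [10150, 5908, 13020, 6930]
r7 m[φ0→X8] = [56, 66, 98, 84]
r7 m[φ0→X1] = [15826, 17100, 13171, 15338]
r7 m[φ1→X8] = [157, 209, 166, 79]
r7 m[φ1→X7] = [10150, 5908, 13020, 6930]
r7 m[φ2→X7] = [6, 8, 9, 5]
r7 m[φ3→X1] = [9, 2, 4, 2]
r7 m[φ4→X8] = [7, 7, 3, 8]
r7 m[X8→φ0] = [1099, 1463, 498, 632]
r7 m[X8→φ1] = [392, 462, 294, 672]
r7 m[X8→φ4] = [8792, 13794, 16268, 6636]
r7 m[X1→φ0] = [9, 2, 4, 2]
r7 m[X1→φ3] = [15826, 17100, 13171, 15338]
r7 m[X7→φ1] = [6, 8, 9, 5]
r7 m[X7→φ2] = [10150, 5908, 13020, 6930]
fixed point reached at round 7
b[X8] = ⊗ incoming = [61544, 96558, 48804, 53088]

b[X8] = [61544, 96558, 48804, 53088]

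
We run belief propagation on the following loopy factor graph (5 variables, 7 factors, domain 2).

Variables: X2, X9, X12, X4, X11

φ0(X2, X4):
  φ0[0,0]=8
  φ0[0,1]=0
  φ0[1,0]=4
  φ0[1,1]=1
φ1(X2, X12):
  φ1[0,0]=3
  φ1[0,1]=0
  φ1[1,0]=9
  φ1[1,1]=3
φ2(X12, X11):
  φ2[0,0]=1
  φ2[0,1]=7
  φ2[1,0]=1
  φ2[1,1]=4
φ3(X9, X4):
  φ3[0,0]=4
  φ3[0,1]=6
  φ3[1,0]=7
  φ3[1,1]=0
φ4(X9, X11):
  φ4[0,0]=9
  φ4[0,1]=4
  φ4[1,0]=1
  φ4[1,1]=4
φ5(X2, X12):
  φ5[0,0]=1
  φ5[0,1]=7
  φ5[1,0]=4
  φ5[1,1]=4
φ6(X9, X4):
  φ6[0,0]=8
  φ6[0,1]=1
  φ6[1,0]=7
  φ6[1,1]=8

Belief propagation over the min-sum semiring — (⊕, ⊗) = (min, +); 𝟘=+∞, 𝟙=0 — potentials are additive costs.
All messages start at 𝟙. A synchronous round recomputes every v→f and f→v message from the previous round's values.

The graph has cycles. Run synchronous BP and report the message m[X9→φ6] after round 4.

message @ round 4 = [15, 3]

init: all messages = 𝟙 over 2 values
r1 m[φ0→X2] = [0, 1]
r1 m[φ0→X4] = [4, 0]
r1 m[φ1→X2] = [0, 3]
r1 m[φ1→X12] = [3, 0]
r1 m[φ2→X12] = [1, 1]
r1 m[φ2→X11] = [1, 4]
r1 m[φ3→X9] = [4, 0]
r1 m[φ3→X4] = [4, 0]
r1 m[φ4→X9] = [4, 1]
r1 m[φ4→X11] = [1, 4]
r1 m[φ5→X2] = [1, 4]
r1 m[φ5→X12] = [1, 4]
r1 m[φ6→X9] = [1, 7]
r1 m[φ6→X4] = [7, 1]
r1 m[X2→φ0] = [0, 0]
r1 m[X2→φ1] = [0, 0]
r1 m[X2→φ5] = [0, 0]
r1 m[X9→φ3] = [0, 0]
r1 m[X9→φ4] = [0, 0]
r1 m[X9→φ6] = [0, 0]
r1 m[X12→φ1] = [0, 0]
r1 m[X12→φ2] = [0, 0]
r1 m[X12→φ5] = [0, 0]
r1 m[X4→φ0] = [0, 0]
r1 m[X4→φ3] = [0, 0]
r1 m[X4→φ6] = [0, 0]
r1 m[X11→φ2] = [0, 0]
r1 m[X11→φ4] = [0, 0]
r2 m[φ0→X2] = [0, 1]
r2 m[φ0→X4] = [4, 0]
r2 m[φ1→X2] = [0, 3]
r2 m[φ1→X12] = [3, 0]
r2 m[φ2→X12] = [1, 1]
r2 m[φ2→X11] = [1, 4]
r2 m[φ3→X9] = [4, 0]
r2 m[φ3→X4] = [4, 0]
r2 m[φ4→X9] = [4, 1]
r2 m[φ4→X11] = [1, 4]
r2 m[φ5→X2] = [1, 4]
r2 m[φ5→X12] = [1, 4]
r2 m[φ6→X9] = [1, 7]
r2 m[φ6→X4] = [7, 1]
r2 m[X2→φ0] = [1, 7]
r2 m[X2→φ1] = [1, 5]
r2 m[X2→φ5] = [0, 4]
r2 m[X9→φ3] = [5, 8]
r2 m[X9→φ4] = [5, 7]
r2 m[X9→φ6] = [8, 1]
r2 m[X12→φ1] = [2, 5]
r2 m[X12→φ2] = [4, 4]
r2 m[X12→φ5] = [4, 1]
r2 m[X4→φ0] = [11, 1]
r2 m[X4→φ3] = [11, 1]
r2 m[X4→φ6] = [8, 0]
r2 m[X11→φ2] = [1, 4]
r2 m[X11→φ4] = [1, 4]
r3 m[φ0→X2] = [1, 2]
r3 m[φ0→X4] = [9, 1]
r3 m[φ1→X2] = [5, 8]
r3 m[φ1→X12] = [4, 1]
r3 m[φ2→X12] = [2, 2]
r3 m[φ2→X11] = [5, 8]
r3 m[φ3→X9] = [7, 1]
r3 m[φ3→X4] = [9, 8]
r3 m[φ4→X9] = [8, 2]
r3 m[φ4→X11] = [8, 9]
r3 m[φ5→X2] = [5, 5]
r3 m[φ5→X12] = [1, 7]
r3 m[φ6→X9] = [1, 8]
r3 m[φ6→X4] = [8, 9]
r3 m[X2→φ0] = [1, 7]
r3 m[X2→φ1] = [1, 5]
r3 m[X2→φ5] = [0, 4]
r3 m[X9→φ3] = [5, 8]
r3 m[X9→φ4] = [5, 7]
r3 m[X9→φ6] = [8, 1]
r3 m[X12→φ1] = [2, 5]
r3 m[X12→φ2] = [4, 4]
r3 m[X12→φ5] = [4, 1]
r3 m[X4→φ0] = [11, 1]
r3 m[X4→φ3] = [11, 1]
r3 m[X4→φ6] = [8, 0]
r3 m[X11→φ2] = [1, 4]
r3 m[X11→φ4] = [1, 4]
r4 m[φ0→X2] = [1, 2]
r4 m[φ0→X4] = [9, 1]
r4 m[φ1→X2] = [5, 8]
r4 m[φ1→X12] = [4, 1]
r4 m[φ2→X12] = [2, 2]
r4 m[φ2→X11] = [5, 8]
r4 m[φ3→X9] = [7, 1]
r4 m[φ3→X4] = [9, 8]
r4 m[φ4→X9] = [8, 2]
r4 m[φ4→X11] = [8, 9]
r4 m[φ5→X2] = [5, 5]
r4 m[φ5→X12] = [1, 7]
r4 m[φ6→X9] = [1, 8]
r4 m[φ6→X4] = [8, 9]
r4 m[X2→φ0] = [10, 13]
r4 m[X2→φ1] = [6, 7]
r4 m[X2→φ5] = [6, 10]
r4 m[X9→φ3] = [9, 10]
r4 m[X9→φ4] = [8, 9]
r4 m[X9→φ6] = [15, 3]
r4 m[X12→φ1] = [3, 9]
r4 m[X12→φ2] = [5, 8]
r4 m[X12→φ5] = [6, 3]
r4 m[X4→φ0] = [17, 17]
r4 m[X4→φ3] = [17, 10]
r4 m[X4→φ6] = [18, 9]
r4 m[X11→φ2] = [8, 9]
r4 m[X11→φ4] = [5, 8]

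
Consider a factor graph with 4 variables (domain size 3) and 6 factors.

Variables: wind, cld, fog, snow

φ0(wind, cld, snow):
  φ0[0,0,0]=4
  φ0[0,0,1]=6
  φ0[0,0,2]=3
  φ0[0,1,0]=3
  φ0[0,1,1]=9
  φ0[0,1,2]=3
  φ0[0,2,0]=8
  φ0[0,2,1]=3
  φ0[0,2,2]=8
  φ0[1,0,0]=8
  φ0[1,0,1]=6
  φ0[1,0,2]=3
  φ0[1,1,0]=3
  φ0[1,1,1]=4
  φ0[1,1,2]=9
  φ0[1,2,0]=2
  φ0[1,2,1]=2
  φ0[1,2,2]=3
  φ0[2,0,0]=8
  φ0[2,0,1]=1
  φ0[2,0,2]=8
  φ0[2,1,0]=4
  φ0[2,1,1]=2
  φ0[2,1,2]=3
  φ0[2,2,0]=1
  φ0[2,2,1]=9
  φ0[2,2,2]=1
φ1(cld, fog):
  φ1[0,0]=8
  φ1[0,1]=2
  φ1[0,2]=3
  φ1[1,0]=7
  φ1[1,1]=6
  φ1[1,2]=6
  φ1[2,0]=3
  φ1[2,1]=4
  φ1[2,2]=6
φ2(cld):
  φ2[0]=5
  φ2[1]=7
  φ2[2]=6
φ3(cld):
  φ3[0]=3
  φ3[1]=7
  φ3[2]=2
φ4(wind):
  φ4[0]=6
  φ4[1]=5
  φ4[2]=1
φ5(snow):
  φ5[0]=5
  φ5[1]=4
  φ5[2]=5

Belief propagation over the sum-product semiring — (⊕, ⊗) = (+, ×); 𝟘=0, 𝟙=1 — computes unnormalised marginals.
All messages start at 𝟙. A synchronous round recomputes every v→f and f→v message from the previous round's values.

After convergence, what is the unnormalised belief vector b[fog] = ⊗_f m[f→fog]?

b[fog] = [408345, 302400, 333207]

init: all messages = 𝟙 over 3 values
r1 m[φ0→wind] = [47, 40, 37]
r1 m[φ0→cld] = [47, 40, 37]
r1 m[φ0→snow] = [41, 42, 41]
r1 m[φ1→cld] = [13, 19, 13]
r1 m[φ1→fog] = [18, 12, 15]
r1 m[φ2→cld] = [5, 7, 6]
r1 m[φ3→cld] = [3, 7, 2]
r1 m[φ4→wind] = [6, 5, 1]
r1 m[φ5→snow] = [5, 4, 5]
r1 m[wind→φ0] = [1, 1, 1]
r1 m[wind→φ4] = [1, 1, 1]
r1 m[cld→φ0] = [1, 1, 1]
r1 m[cld→φ1] = [1, 1, 1]
r1 m[cld→φ2] = [1, 1, 1]
r1 m[cld→φ3] = [1, 1, 1]
r1 m[fog→φ1] = [1, 1, 1]
r1 m[snow→φ0] = [1, 1, 1]
r1 m[snow→φ5] = [1, 1, 1]
r2 m[φ0→wind] = [47, 40, 37]
r2 m[φ0→cld] = [47, 40, 37]
r2 m[φ0→snow] = [41, 42, 41]
r2 m[φ1→cld] = [13, 19, 13]
r2 m[φ1→fog] = [18, 12, 15]
r2 m[φ2→cld] = [5, 7, 6]
r2 m[φ3→cld] = [3, 7, 2]
r2 m[φ4→wind] = [6, 5, 1]
r2 m[φ5→snow] = [5, 4, 5]
r2 m[wind→φ0] = [6, 5, 1]
r2 m[wind→φ4] = [47, 40, 37]
r2 m[cld→φ0] = [195, 931, 156]
r2 m[cld→φ1] = [705, 1960, 444]
r2 m[cld→φ2] = [1833, 5320, 962]
r2 m[cld→φ3] = [3055, 5320, 2886]
r2 m[fog→φ1] = [1, 1, 1]
r2 m[snow→φ0] = [5, 4, 5]
r2 m[snow→φ5] = [41, 42, 41]
r3 m[φ0→wind] = [87303, 91309, 63589]
r3 m[φ0→cld] = [833, 819, 763]
r3 m[φ0→snow] = [57691, 89593, 79425]
r3 m[φ1→cld] = [13, 19, 13]
r3 m[φ1→fog] = [20692, 14946, 16539]
r3 m[φ2→cld] = [5, 7, 6]
r3 m[φ3→cld] = [3, 7, 2]
r3 m[φ4→wind] = [6, 5, 1]
r3 m[φ5→snow] = [5, 4, 5]
r3 m[wind→φ0] = [6, 5, 1]
r3 m[wind→φ4] = [47, 40, 37]
r3 m[cld→φ0] = [195, 931, 156]
r3 m[cld→φ1] = [705, 1960, 444]
r3 m[cld→φ2] = [1833, 5320, 962]
r3 m[cld→φ3] = [3055, 5320, 2886]
r3 m[fog→φ1] = [1, 1, 1]
r3 m[snow→φ0] = [5, 4, 5]
r3 m[snow→φ5] = [41, 42, 41]
r4 m[φ0→wind] = [87303, 91309, 63589]
r4 m[φ0→cld] = [833, 819, 763]
r4 m[φ0→snow] = [57691, 89593, 79425]
r4 m[φ1→cld] = [13, 19, 13]
r4 m[φ1→fog] = [20692, 14946, 16539]
r4 m[φ2→cld] = [5, 7, 6]
r4 m[φ3→cld] = [3, 7, 2]
r4 m[φ4→wind] = [6, 5, 1]
r4 m[φ5→snow] = [5, 4, 5]
r4 m[wind→φ0] = [6, 5, 1]
r4 m[wind→φ4] = [87303, 91309, 63589]
r4 m[cld→φ0] = [195, 931, 156]
r4 m[cld→φ1] = [12495, 40131, 9156]
r4 m[cld→φ2] = [32487, 108927, 19838]
r4 m[cld→φ3] = [54145, 108927, 59514]
r4 m[fog→φ1] = [1, 1, 1]
r4 m[snow→φ0] = [5, 4, 5]
r4 m[snow→φ5] = [57691, 89593, 79425]
r5 m[φ0→wind] = [87303, 91309, 63589]
r5 m[φ0→cld] = [833, 819, 763]
r5 m[φ0→snow] = [57691, 89593, 79425]
r5 m[φ1→cld] = [13, 19, 13]
r5 m[φ1→fog] = [408345, 302400, 333207]
r5 m[φ2→cld] = [5, 7, 6]
r5 m[φ3→cld] = [3, 7, 2]
r5 m[φ4→wind] = [6, 5, 1]
r5 m[φ5→snow] = [5, 4, 5]
r5 m[wind→φ0] = [6, 5, 1]
r5 m[wind→φ4] = [87303, 91309, 63589]
r5 m[cld→φ0] = [195, 931, 156]
r5 m[cld→φ1] = [12495, 40131, 9156]
r5 m[cld→φ2] = [32487, 108927, 19838]
r5 m[cld→φ3] = [54145, 108927, 59514]
r5 m[fog→φ1] = [1, 1, 1]
r5 m[snow→φ0] = [5, 4, 5]
r5 m[snow→φ5] = [57691, 89593, 79425]
r6 m[φ0→wind] = [87303, 91309, 63589]
r6 m[φ0→cld] = [833, 819, 763]
r6 m[φ0→snow] = [57691, 89593, 79425]
r6 m[φ1→cld] = [13, 19, 13]
r6 m[φ1→fog] = [408345, 302400, 333207]
r6 m[φ2→cld] = [5, 7, 6]
r6 m[φ3→cld] = [3, 7, 2]
r6 m[φ4→wind] = [6, 5, 1]
r6 m[φ5→snow] = [5, 4, 5]
r6 m[wind→φ0] = [6, 5, 1]
r6 m[wind→φ4] = [87303, 91309, 63589]
r6 m[cld→φ0] = [195, 931, 156]
r6 m[cld→φ1] = [12495, 40131, 9156]
r6 m[cld→φ2] = [32487, 108927, 19838]
r6 m[cld→φ3] = [54145, 108927, 59514]
r6 m[fog→φ1] = [1, 1, 1]
r6 m[snow→φ0] = [5, 4, 5]
r6 m[snow→φ5] = [57691, 89593, 79425]
fixed point reached at round 6
b[fog] = ⊗ incoming = [408345, 302400, 333207]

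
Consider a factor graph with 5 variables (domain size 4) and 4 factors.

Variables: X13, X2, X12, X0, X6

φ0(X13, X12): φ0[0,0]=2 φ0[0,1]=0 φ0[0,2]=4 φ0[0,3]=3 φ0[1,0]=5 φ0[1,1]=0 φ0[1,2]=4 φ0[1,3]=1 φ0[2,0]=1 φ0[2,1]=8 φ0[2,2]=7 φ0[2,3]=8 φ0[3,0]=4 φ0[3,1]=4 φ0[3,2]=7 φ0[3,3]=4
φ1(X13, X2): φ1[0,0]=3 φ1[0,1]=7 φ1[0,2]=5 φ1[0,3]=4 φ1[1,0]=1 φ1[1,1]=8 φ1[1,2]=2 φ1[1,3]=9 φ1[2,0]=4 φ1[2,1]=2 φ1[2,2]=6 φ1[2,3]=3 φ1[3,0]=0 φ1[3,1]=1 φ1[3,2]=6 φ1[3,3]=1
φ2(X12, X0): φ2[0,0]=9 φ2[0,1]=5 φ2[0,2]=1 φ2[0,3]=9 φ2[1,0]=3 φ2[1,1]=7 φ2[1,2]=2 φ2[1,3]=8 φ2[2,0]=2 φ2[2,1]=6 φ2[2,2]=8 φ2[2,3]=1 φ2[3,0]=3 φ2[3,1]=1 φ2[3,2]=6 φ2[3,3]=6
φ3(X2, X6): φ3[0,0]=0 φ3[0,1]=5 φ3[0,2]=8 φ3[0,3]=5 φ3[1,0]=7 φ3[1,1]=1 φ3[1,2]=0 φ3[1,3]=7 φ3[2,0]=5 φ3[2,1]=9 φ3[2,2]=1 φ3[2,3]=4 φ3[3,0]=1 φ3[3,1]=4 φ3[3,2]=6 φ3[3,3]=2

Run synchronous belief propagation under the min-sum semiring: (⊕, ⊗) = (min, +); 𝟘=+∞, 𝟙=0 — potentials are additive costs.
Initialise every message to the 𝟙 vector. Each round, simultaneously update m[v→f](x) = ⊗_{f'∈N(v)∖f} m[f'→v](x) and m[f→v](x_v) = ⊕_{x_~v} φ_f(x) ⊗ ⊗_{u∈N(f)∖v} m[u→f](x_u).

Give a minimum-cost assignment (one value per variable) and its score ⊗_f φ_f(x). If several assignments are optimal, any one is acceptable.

init: all messages = 𝟙 over 4 values
r1 m[φ0→X13] = [0, 0, 1, 4]
r1 m[φ0→X12] = [1, 0, 4, 1]
r1 m[φ1→X13] = [3, 1, 2, 0]
r1 m[φ1→X2] = [0, 1, 2, 1]
r1 m[φ2→X12] = [1, 2, 1, 1]
r1 m[φ2→X0] = [2, 1, 1, 1]
r1 m[φ3→X2] = [0, 0, 1, 1]
r1 m[φ3→X6] = [0, 1, 0, 2]
r1 m[X13→φ0] = [0, 0, 0, 0]
r1 m[X13→φ1] = [0, 0, 0, 0]
r1 m[X2→φ1] = [0, 0, 0, 0]
r1 m[X2→φ3] = [0, 0, 0, 0]
r1 m[X12→φ0] = [0, 0, 0, 0]
r1 m[X12→φ2] = [0, 0, 0, 0]
r1 m[X0→φ2] = [0, 0, 0, 0]
r1 m[X6→φ3] = [0, 0, 0, 0]
r2 m[φ0→X13] = [0, 0, 1, 4]
r2 m[φ0→X12] = [1, 0, 4, 1]
r2 m[φ1→X13] = [3, 1, 2, 0]
r2 m[φ1→X2] = [0, 1, 2, 1]
r2 m[φ2→X12] = [1, 2, 1, 1]
r2 m[φ2→X0] = [2, 1, 1, 1]
r2 m[φ3→X2] = [0, 0, 1, 1]
r2 m[φ3→X6] = [0, 1, 0, 2]
r2 m[X13→φ0] = [3, 1, 2, 0]
r2 m[X13→φ1] = [0, 0, 1, 4]
r2 m[X2→φ1] = [0, 0, 1, 1]
r2 m[X2→φ3] = [0, 1, 2, 1]
r2 m[X12→φ0] = [1, 2, 1, 1]
r2 m[X12→φ2] = [1, 0, 4, 1]
r2 m[X0→φ2] = [0, 0, 0, 0]
r2 m[X6→φ3] = [0, 0, 0, 0]
r3 m[φ0→X13] = [2, 2, 2, 5]
r3 m[φ0→X12] = [3, 1, 5, 2]
r3 m[φ1→X13] = [3, 1, 2, 0]
r3 m[φ1→X2] = [1, 3, 2, 4]
r3 m[φ2→X12] = [1, 2, 1, 1]
r3 m[φ2→X0] = [3, 2, 2, 5]
r3 m[φ3→X2] = [0, 0, 1, 1]
r3 m[φ3→X6] = [0, 2, 1, 3]
r3 m[X13→φ0] = [3, 1, 2, 0]
r3 m[X13→φ1] = [0, 0, 1, 4]
r3 m[X2→φ1] = [0, 0, 1, 1]
r3 m[X2→φ3] = [0, 1, 2, 1]
r3 m[X12→φ0] = [1, 2, 1, 1]
r3 m[X12→φ2] = [1, 0, 4, 1]
r3 m[X0→φ2] = [0, 0, 0, 0]
r3 m[X6→φ3] = [0, 0, 0, 0]
r4 m[φ0→X13] = [2, 2, 2, 5]
r4 m[φ0→X12] = [3, 1, 5, 2]
r4 m[φ1→X13] = [3, 1, 2, 0]
r4 m[φ1→X2] = [1, 3, 2, 4]
r4 m[φ2→X12] = [1, 2, 1, 1]
r4 m[φ2→X0] = [3, 2, 2, 5]
r4 m[φ3→X2] = [0, 0, 1, 1]
r4 m[φ3→X6] = [0, 2, 1, 3]
r4 m[X13→φ0] = [3, 1, 2, 0]
r4 m[X13→φ1] = [2, 2, 2, 5]
r4 m[X2→φ1] = [0, 0, 1, 1]
r4 m[X2→φ3] = [1, 3, 2, 4]
r4 m[X12→φ0] = [1, 2, 1, 1]
r4 m[X12→φ2] = [3, 1, 5, 2]
r4 m[X0→φ2] = [0, 0, 0, 0]
r4 m[X6→φ3] = [0, 0, 0, 0]
r5 m[φ0→X13] = [2, 2, 2, 5]
r5 m[φ0→X12] = [3, 1, 5, 2]
r5 m[φ1→X13] = [3, 1, 2, 0]
r5 m[φ1→X2] = [3, 4, 4, 5]
r5 m[φ2→X12] = [1, 2, 1, 1]
r5 m[φ2→X0] = [4, 3, 3, 6]
r5 m[φ3→X2] = [0, 0, 1, 1]
r5 m[φ3→X6] = [1, 4, 3, 6]
r5 m[X13→φ0] = [3, 1, 2, 0]
r5 m[X13→φ1] = [2, 2, 2, 5]
r5 m[X2→φ1] = [0, 0, 1, 1]
r5 m[X2→φ3] = [1, 3, 2, 4]
r5 m[X12→φ0] = [1, 2, 1, 1]
r5 m[X12→φ2] = [3, 1, 5, 2]
r5 m[X0→φ2] = [0, 0, 0, 0]
r5 m[X6→φ3] = [0, 0, 0, 0]
r6 m[φ0→X13] = [2, 2, 2, 5]
r6 m[φ0→X12] = [3, 1, 5, 2]
r6 m[φ1→X13] = [3, 1, 2, 0]
r6 m[φ1→X2] = [3, 4, 4, 5]
r6 m[φ2→X12] = [1, 2, 1, 1]
r6 m[φ2→X0] = [4, 3, 3, 6]
r6 m[φ3→X2] = [0, 0, 1, 1]
r6 m[φ3→X6] = [1, 4, 3, 6]
r6 m[X13→φ0] = [3, 1, 2, 0]
r6 m[X13→φ1] = [2, 2, 2, 5]
r6 m[X2→φ1] = [0, 0, 1, 1]
r6 m[X2→φ3] = [3, 4, 4, 5]
r6 m[X12→φ0] = [1, 2, 1, 1]
r6 m[X12→φ2] = [3, 1, 5, 2]
r6 m[X0→φ2] = [0, 0, 0, 0]
r6 m[X6→φ3] = [0, 0, 0, 0]
r7 m[φ0→X13] = [2, 2, 2, 5]
r7 m[φ0→X12] = [3, 1, 5, 2]
r7 m[φ1→X13] = [3, 1, 2, 0]
r7 m[φ1→X2] = [3, 4, 4, 5]
r7 m[φ2→X12] = [1, 2, 1, 1]
r7 m[φ2→X0] = [4, 3, 3, 6]
r7 m[φ3→X2] = [0, 0, 1, 1]
r7 m[φ3→X6] = [3, 5, 4, 7]
r7 m[X13→φ0] = [3, 1, 2, 0]
r7 m[X13→φ1] = [2, 2, 2, 5]
r7 m[X2→φ1] = [0, 0, 1, 1]
r7 m[X2→φ3] = [3, 4, 4, 5]
r7 m[X12→φ0] = [1, 2, 1, 1]
r7 m[X12→φ2] = [3, 1, 5, 2]
r7 m[X0→φ2] = [0, 0, 0, 0]
r7 m[X6→φ3] = [0, 0, 0, 0]
r8 m[φ0→X13] = [2, 2, 2, 5]
r8 m[φ0→X12] = [3, 1, 5, 2]
r8 m[φ1→X13] = [3, 1, 2, 0]
r8 m[φ1→X2] = [3, 4, 4, 5]
r8 m[φ2→X12] = [1, 2, 1, 1]
r8 m[φ2→X0] = [4, 3, 3, 6]
r8 m[φ3→X2] = [0, 0, 1, 1]
r8 m[φ3→X6] = [3, 5, 4, 7]
r8 m[X13→φ0] = [3, 1, 2, 0]
r8 m[X13→φ1] = [2, 2, 2, 5]
r8 m[X2→φ1] = [0, 0, 1, 1]
r8 m[X2→φ3] = [3, 4, 4, 5]
r8 m[X12→φ0] = [1, 2, 1, 1]
r8 m[X12→φ2] = [3, 1, 5, 2]
r8 m[X0→φ2] = [0, 0, 0, 0]
r8 m[X6→φ3] = [0, 0, 0, 0]
fixed point reached at round 8
traceback from X13: (X13=1, X2=0, X12=1, X0=2, X6=0), score=3

assignment: (X13=1, X2=0, X12=1, X0=2, X6=0); score = 3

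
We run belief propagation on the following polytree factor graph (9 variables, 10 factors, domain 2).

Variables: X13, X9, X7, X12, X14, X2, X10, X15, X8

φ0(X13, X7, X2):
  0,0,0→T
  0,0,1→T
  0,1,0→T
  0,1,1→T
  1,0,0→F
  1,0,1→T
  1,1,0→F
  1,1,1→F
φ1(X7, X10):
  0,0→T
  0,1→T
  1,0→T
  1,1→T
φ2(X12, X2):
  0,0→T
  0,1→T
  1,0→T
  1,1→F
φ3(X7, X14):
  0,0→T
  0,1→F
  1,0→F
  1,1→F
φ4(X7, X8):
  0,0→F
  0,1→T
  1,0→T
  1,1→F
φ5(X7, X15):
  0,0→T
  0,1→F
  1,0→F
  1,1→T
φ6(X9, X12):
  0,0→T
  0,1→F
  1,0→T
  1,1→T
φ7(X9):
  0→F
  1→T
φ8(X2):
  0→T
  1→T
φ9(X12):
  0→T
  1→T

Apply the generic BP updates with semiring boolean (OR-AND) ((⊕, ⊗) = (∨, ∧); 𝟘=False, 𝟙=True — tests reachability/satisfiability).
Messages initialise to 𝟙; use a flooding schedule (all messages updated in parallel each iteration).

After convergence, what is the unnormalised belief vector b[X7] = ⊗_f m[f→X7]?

b[X7] = [T, F]

init: all messages = 𝟙 over 2 values
r1 m[φ0→X13] = [T, T]
r1 m[φ0→X7] = [T, T]
r1 m[φ0→X2] = [T, T]
r1 m[φ1→X7] = [T, T]
r1 m[φ1→X10] = [T, T]
r1 m[φ2→X12] = [T, T]
r1 m[φ2→X2] = [T, T]
r1 m[φ3→X7] = [T, F]
r1 m[φ3→X14] = [T, F]
r1 m[φ4→X7] = [T, T]
r1 m[φ4→X8] = [T, T]
r1 m[φ5→X7] = [T, T]
r1 m[φ5→X15] = [T, T]
r1 m[φ6→X9] = [T, T]
r1 m[φ6→X12] = [T, T]
r1 m[φ7→X9] = [F, T]
r1 m[φ8→X2] = [T, T]
r1 m[φ9→X12] = [T, T]
r1 m[X13→φ0] = [T, T]
r1 m[X9→φ6] = [T, T]
r1 m[X9→φ7] = [T, T]
r1 m[X7→φ0] = [T, T]
r1 m[X7→φ1] = [T, T]
r1 m[X7→φ3] = [T, T]
r1 m[X7→φ4] = [T, T]
r1 m[X7→φ5] = [T, T]
r1 m[X12→φ2] = [T, T]
r1 m[X12→φ6] = [T, T]
r1 m[X12→φ9] = [T, T]
r1 m[X14→φ3] = [T, T]
r1 m[X2→φ0] = [T, T]
r1 m[X2→φ2] = [T, T]
r1 m[X2→φ8] = [T, T]
r1 m[X10→φ1] = [T, T]
r1 m[X15→φ5] = [T, T]
r1 m[X8→φ4] = [T, T]
r2 m[φ0→X13] = [T, T]
r2 m[φ0→X7] = [T, T]
r2 m[φ0→X2] = [T, T]
r2 m[φ1→X7] = [T, T]
r2 m[φ1→X10] = [T, T]
r2 m[φ2→X12] = [T, T]
r2 m[φ2→X2] = [T, T]
r2 m[φ3→X7] = [T, F]
r2 m[φ3→X14] = [T, F]
r2 m[φ4→X7] = [T, T]
r2 m[φ4→X8] = [T, T]
r2 m[φ5→X7] = [T, T]
r2 m[φ5→X15] = [T, T]
r2 m[φ6→X9] = [T, T]
r2 m[φ6→X12] = [T, T]
r2 m[φ7→X9] = [F, T]
r2 m[φ8→X2] = [T, T]
r2 m[φ9→X12] = [T, T]
r2 m[X13→φ0] = [T, T]
r2 m[X9→φ6] = [F, T]
r2 m[X9→φ7] = [T, T]
r2 m[X7→φ0] = [T, F]
r2 m[X7→φ1] = [T, F]
r2 m[X7→φ3] = [T, T]
r2 m[X7→φ4] = [T, F]
r2 m[X7→φ5] = [T, F]
r2 m[X12→φ2] = [T, T]
r2 m[X12→φ6] = [T, T]
r2 m[X12→φ9] = [T, T]
r2 m[X14→φ3] = [T, T]
r2 m[X2→φ0] = [T, T]
r2 m[X2→φ2] = [T, T]
r2 m[X2→φ8] = [T, T]
r2 m[X10→φ1] = [T, T]
r2 m[X15→φ5] = [T, T]
r2 m[X8→φ4] = [T, T]
r3 m[φ0→X13] = [T, T]
r3 m[φ0→X7] = [T, T]
r3 m[φ0→X2] = [T, T]
r3 m[φ1→X7] = [T, T]
r3 m[φ1→X10] = [T, T]
r3 m[φ2→X12] = [T, T]
r3 m[φ2→X2] = [T, T]
r3 m[φ3→X7] = [T, F]
r3 m[φ3→X14] = [T, F]
r3 m[φ4→X7] = [T, T]
r3 m[φ4→X8] = [F, T]
r3 m[φ5→X7] = [T, T]
r3 m[φ5→X15] = [T, F]
r3 m[φ6→X9] = [T, T]
r3 m[φ6→X12] = [T, T]
r3 m[φ7→X9] = [F, T]
r3 m[φ8→X2] = [T, T]
r3 m[φ9→X12] = [T, T]
r3 m[X13→φ0] = [T, T]
r3 m[X9→φ6] = [F, T]
r3 m[X9→φ7] = [T, T]
r3 m[X7→φ0] = [T, F]
r3 m[X7→φ1] = [T, F]
r3 m[X7→φ3] = [T, T]
r3 m[X7→φ4] = [T, F]
r3 m[X7→φ5] = [T, F]
r3 m[X12→φ2] = [T, T]
r3 m[X12→φ6] = [T, T]
r3 m[X12→φ9] = [T, T]
r3 m[X14→φ3] = [T, T]
r3 m[X2→φ0] = [T, T]
r3 m[X2→φ2] = [T, T]
r3 m[X2→φ8] = [T, T]
r3 m[X10→φ1] = [T, T]
r3 m[X15→φ5] = [T, T]
r3 m[X8→φ4] = [T, T]
r4 m[φ0→X13] = [T, T]
r4 m[φ0→X7] = [T, T]
r4 m[φ0→X2] = [T, T]
r4 m[φ1→X7] = [T, T]
r4 m[φ1→X10] = [T, T]
r4 m[φ2→X12] = [T, T]
r4 m[φ2→X2] = [T, T]
r4 m[φ3→X7] = [T, F]
r4 m[φ3→X14] = [T, F]
r4 m[φ4→X7] = [T, T]
r4 m[φ4→X8] = [F, T]
r4 m[φ5→X7] = [T, T]
r4 m[φ5→X15] = [T, F]
r4 m[φ6→X9] = [T, T]
r4 m[φ6→X12] = [T, T]
r4 m[φ7→X9] = [F, T]
r4 m[φ8→X2] = [T, T]
r4 m[φ9→X12] = [T, T]
r4 m[X13→φ0] = [T, T]
r4 m[X9→φ6] = [F, T]
r4 m[X9→φ7] = [T, T]
r4 m[X7→φ0] = [T, F]
r4 m[X7→φ1] = [T, F]
r4 m[X7→φ3] = [T, T]
r4 m[X7→φ4] = [T, F]
r4 m[X7→φ5] = [T, F]
r4 m[X12→φ2] = [T, T]
r4 m[X12→φ6] = [T, T]
r4 m[X12→φ9] = [T, T]
r4 m[X14→φ3] = [T, T]
r4 m[X2→φ0] = [T, T]
r4 m[X2→φ2] = [T, T]
r4 m[X2→φ8] = [T, T]
r4 m[X10→φ1] = [T, T]
r4 m[X15→φ5] = [T, T]
r4 m[X8→φ4] = [T, T]
fixed point reached at round 4
b[X7] = ⊗ incoming = [T, F]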